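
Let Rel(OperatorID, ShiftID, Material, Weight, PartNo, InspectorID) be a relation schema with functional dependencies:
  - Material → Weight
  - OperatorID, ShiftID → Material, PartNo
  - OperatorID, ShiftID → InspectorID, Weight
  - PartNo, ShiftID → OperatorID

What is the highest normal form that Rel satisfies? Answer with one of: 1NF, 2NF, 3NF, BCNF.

2NF

Candidate keys: {OperatorID, ShiftID}, {PartNo, ShiftID}. Prime attributes: {OperatorID, PartNo, ShiftID}.
Material → Weight: {Material}⁺ = {Material, Weight}, which is not all of the attributes, so the left side is not a superkey — BCNF is violated.
Material → Weight has non-prime {Weight} on the right and a non-superkey on the left, so 3NF fails.
No proper subset of a key has a non-prime attribute in its closure, so there is no partial dependency; 2NF holds.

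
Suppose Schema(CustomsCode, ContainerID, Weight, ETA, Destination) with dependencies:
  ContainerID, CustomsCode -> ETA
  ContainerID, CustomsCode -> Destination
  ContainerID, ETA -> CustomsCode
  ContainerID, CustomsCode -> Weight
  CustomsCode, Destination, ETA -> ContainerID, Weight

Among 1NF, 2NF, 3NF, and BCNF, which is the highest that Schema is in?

Candidate keys: {ContainerID, CustomsCode}, {ContainerID, ETA}, {CustomsCode, Destination, ETA}. Prime attributes: {ContainerID, CustomsCode, Destination, ETA}.
The left-hand side of every FD is a superkey, so BCNF is satisfied.

BCNF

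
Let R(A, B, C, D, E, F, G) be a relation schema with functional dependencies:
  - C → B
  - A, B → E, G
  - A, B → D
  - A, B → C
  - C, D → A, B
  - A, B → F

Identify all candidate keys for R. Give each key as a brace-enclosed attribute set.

{A, B}, {A, C}, {C, D}

{A, B} is a candidate key since {A, B}⁺ = {A, B, C, D, E, F, G} covers every attribute.
{A, C} is a candidate key since {A, C}⁺ = {A, B, C, D, E, F, G} covers every attribute.
{C, D} is a candidate key since {C, D}⁺ = {A, B, C, D, E, F, G} covers every attribute.
These are minimal and exhaustive — every other superkey contains one of them.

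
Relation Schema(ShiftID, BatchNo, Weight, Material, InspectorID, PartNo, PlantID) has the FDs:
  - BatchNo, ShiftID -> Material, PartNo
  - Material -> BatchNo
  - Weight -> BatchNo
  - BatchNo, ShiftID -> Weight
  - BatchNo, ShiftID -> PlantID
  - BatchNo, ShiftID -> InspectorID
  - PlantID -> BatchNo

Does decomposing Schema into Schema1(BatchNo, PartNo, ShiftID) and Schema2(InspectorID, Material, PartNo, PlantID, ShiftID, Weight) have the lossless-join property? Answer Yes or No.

Schema1 ∩ Schema2 = {PartNo, ShiftID}; its closure under F is {PartNo, ShiftID}.
The closure covers neither Schema1 nor Schema2 entirely; the join is not lossless.

No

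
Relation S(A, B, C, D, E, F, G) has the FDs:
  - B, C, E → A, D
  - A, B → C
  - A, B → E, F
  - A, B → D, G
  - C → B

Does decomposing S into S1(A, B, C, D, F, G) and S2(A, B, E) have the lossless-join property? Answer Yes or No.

Yes

Common attributes: {A, B}; their closure is {A, B, C, D, E, F, G}.
This includes all of S1, so the common attributes are a superkey of S1 — the join is lossless.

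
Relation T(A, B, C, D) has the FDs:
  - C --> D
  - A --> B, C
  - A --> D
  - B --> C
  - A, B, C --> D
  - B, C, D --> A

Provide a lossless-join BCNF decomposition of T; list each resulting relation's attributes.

{A, B, C}; {C, D}

Candidate keys of the original relation: {A}, {B}.
{A, B, C, D}: {C} determines {C, D} here but is not a superkey — split on C --> D, giving {C, D} and {A, B, C}.
{C, D}: every determinant is a superkey — BCNF.
{A, B, C}: every determinant is a superkey — BCNF.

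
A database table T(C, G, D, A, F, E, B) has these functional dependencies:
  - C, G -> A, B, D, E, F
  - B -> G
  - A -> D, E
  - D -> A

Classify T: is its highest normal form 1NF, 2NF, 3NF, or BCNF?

Candidate keys: {B, C}, {C, G}. Prime attributes: {B, C, G}.
For B -> G we have {B}⁺ = {B, G}; {B} is not a superkey, so BCNF fails.
Because {D, E} are non-prime and the left side of A -> D, E is not a superkey, the relation is not in 3NF.
No proper subset of a key has a non-prime attribute in its closure, so there is no partial dependency; 2NF holds.

2NF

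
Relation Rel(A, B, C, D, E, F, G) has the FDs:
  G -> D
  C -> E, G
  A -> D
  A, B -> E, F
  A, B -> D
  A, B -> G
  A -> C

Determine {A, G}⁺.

Start with {A, G}.
G -> D applies; add {D} → now {A, D, G}.
A -> C applies; add {C} → now {A, C, D, G}.
C -> E, G applies; add {E} → now {A, C, D, E, G}.
No further FD applies.

{A, C, D, E, G}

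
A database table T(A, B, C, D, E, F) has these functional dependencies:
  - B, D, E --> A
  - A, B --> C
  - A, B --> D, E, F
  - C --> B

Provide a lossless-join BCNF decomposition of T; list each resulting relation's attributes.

Candidate keys of the original relation: {A, B}, {A, C}, {B, D, E}, {C, D, E}.
Within {A, B, C, D, E, F}: {C}⁺ ∩ {A, B, C, D, E, F} = {B, C}, not the whole set, so C --> B violates BCNF; decompose into {B, C} and {A, C, D, E, F}.
{B, C}: every determinant is a superkey — BCNF.
{A, C, D, E, F}: every determinant is a superkey — BCNF.

{A, C, D, E, F}; {B, C}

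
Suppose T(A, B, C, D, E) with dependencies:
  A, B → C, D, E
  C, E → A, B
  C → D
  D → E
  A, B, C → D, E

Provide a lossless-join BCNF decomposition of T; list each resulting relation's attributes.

{A, B, C, D}; {D, E}

Candidate keys of the original relation: {A, B}, {C}.
{A, B, C, D, E}: {D} determines {D, E} here but is not a superkey — split on D → E, giving {D, E} and {A, B, C, D}.
{D, E}: every determinant is a superkey — BCNF.
{A, B, C, D}: every determinant is a superkey — BCNF.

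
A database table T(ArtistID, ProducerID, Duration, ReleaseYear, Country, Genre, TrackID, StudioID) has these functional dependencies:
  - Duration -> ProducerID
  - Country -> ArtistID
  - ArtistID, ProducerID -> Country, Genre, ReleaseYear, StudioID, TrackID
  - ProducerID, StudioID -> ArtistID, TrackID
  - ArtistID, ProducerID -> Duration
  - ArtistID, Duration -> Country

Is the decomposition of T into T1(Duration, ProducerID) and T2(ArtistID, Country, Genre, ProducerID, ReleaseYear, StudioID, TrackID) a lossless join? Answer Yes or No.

No

The shared attributes are {ProducerID} and {ProducerID}⁺ = {ProducerID}.
The closure covers neither T1 nor T2 entirely; the join is not lossless.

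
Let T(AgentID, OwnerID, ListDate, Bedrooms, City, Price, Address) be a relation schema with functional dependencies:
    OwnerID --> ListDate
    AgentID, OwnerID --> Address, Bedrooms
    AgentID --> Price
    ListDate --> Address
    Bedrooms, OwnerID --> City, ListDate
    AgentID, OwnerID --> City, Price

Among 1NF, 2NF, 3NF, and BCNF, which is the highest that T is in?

Candidate key: {AgentID, OwnerID}. Prime attributes: {AgentID, OwnerID}.
OwnerID --> ListDate breaks BCNF: {OwnerID}⁺ = {Address, ListDate, OwnerID}, so {OwnerID} is not a superkey.
Because {ListDate} is non-prime and the left side of OwnerID --> ListDate is not a superkey, the relation is not in 3NF.
{AgentID} is a proper subset of the key {AgentID, OwnerID}, and {AgentID}⁺ contains the non-prime attribute {Price} — a partial dependency, so 2NF is violated.

1NF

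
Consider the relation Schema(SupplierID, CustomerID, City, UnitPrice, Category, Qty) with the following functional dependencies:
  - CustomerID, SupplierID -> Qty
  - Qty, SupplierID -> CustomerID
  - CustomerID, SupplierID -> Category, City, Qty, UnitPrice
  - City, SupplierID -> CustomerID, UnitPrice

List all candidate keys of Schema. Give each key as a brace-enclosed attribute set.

{City, SupplierID}, {CustomerID, SupplierID}, {Qty, SupplierID}

Attributes never on any right-hand side: {SupplierID} — every candidate key must contain it.
{City, SupplierID}⁺ = {Category, City, CustomerID, Qty, SupplierID, UnitPrice}, which is every attribute, so {City, SupplierID} is a candidate key.
{CustomerID, SupplierID}⁺ = {Category, City, CustomerID, Qty, SupplierID, UnitPrice}, which is every attribute, so {CustomerID, SupplierID} is a candidate key.
{Qty, SupplierID}⁺ = {Category, City, CustomerID, Qty, SupplierID, UnitPrice}, which is every attribute, so {Qty, SupplierID} is a candidate key.
Any other superkey properly contains one of these, so there are no further candidate keys.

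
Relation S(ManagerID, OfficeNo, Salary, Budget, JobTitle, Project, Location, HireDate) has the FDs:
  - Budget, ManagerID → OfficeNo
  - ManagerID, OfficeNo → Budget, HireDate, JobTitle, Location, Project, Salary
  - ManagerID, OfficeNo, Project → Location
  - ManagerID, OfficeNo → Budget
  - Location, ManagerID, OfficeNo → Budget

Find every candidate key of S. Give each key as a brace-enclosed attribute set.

{Budget, ManagerID}, {ManagerID, OfficeNo}

Attributes never on any right-hand side: {ManagerID} — every candidate key must contain it.
Closure of {Budget, ManagerID} is {Budget, HireDate, JobTitle, Location, ManagerID, OfficeNo, Project, Salary}, the whole schema; {Budget, ManagerID} is a candidate key.
Closure of {ManagerID, OfficeNo} is {Budget, HireDate, JobTitle, Location, ManagerID, OfficeNo, Project, Salary}, the whole schema; {ManagerID, OfficeNo} is a candidate key.
These are minimal and exhaustive — every other superkey contains one of them.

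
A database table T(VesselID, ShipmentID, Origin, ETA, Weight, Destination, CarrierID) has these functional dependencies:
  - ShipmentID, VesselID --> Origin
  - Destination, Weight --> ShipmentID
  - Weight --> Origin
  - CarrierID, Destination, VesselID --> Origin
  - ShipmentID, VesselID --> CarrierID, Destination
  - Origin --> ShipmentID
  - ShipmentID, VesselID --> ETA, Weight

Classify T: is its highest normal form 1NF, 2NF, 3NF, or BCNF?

3NF

Candidate keys: {CarrierID, Destination, VesselID}, {Origin, VesselID}, {ShipmentID, VesselID}, {VesselID, Weight}. Prime attributes: {CarrierID, Destination, Origin, ShipmentID, VesselID, Weight}.
For Destination, Weight --> ShipmentID we have {Destination, Weight}⁺ = {Destination, Origin, ShipmentID, Weight}; {Destination, Weight} is not a superkey, so BCNF fails.
But every attribute on its right side ({ShipmentID}) is prime, and the same holds for every other non-superkey FD, so 3NF still holds.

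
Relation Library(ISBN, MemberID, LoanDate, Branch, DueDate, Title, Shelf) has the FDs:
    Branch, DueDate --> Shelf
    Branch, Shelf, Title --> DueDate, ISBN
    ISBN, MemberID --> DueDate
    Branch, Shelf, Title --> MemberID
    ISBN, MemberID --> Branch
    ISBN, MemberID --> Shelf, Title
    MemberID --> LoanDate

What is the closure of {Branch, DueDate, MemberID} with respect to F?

Start with {Branch, DueDate, MemberID}.
Branch, DueDate --> Shelf applies; add {Shelf} → now {Branch, DueDate, MemberID, Shelf}.
MemberID --> LoanDate applies; add {LoanDate} → now {Branch, DueDate, LoanDate, MemberID, Shelf}.
No further FD applies.

{Branch, DueDate, LoanDate, MemberID, Shelf}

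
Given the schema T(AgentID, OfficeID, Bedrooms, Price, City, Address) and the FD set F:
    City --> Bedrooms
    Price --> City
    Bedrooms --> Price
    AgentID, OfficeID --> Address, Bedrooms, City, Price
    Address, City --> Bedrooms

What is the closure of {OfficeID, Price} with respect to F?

Start with {OfficeID, Price}.
Price --> City applies; add {City} → now {City, OfficeID, Price}.
City --> Bedrooms applies; add {Bedrooms} → now {Bedrooms, City, OfficeID, Price}.
No further FD applies.

{Bedrooms, City, OfficeID, Price}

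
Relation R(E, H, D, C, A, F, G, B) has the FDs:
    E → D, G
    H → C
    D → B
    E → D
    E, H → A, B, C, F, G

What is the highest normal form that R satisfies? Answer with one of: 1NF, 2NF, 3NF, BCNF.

Candidate key: {E, H}. Prime attributes: {E, H}.
E → D, G: {E}⁺ = {B, D, E, G}, which is not all of the attributes, so the left side is not a superkey — BCNF is violated.
Because {D, G} are non-prime and the left side of E → D, G is not a superkey, the relation is not in 3NF.
Since {E} ⊂ {E, H} and {E}⁺ ⊇ {B, D, G} with {B, D, G} non-prime, there is a partial dependency; 2NF fails.

1NF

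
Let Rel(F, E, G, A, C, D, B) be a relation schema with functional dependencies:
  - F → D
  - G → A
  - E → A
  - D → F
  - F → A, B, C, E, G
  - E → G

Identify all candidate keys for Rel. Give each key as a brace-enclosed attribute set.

Closure of {D} is {A, B, C, D, E, F, G}, the whole schema; {D} is a candidate key.
Closure of {F} is {A, B, C, D, E, F, G}, the whole schema; {F} is a candidate key.
Any other superkey properly contains one of these, so there are no further candidate keys.

{D}, {F}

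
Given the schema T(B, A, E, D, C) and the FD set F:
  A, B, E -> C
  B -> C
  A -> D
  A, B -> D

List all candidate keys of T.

Attributes never on any right-hand side: {A, B, E} — every candidate key must contain all of them.
Closure of {A, B, E} is {A, B, C, D, E}, the whole schema; {A, B, E} is a candidate key.
No other minimal set has full closure, so this is the only candidate key.

{A, B, E}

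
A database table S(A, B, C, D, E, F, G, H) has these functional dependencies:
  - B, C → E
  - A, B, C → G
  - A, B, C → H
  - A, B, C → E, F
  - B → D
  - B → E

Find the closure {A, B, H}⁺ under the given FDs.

{A, B, D, E, H}

Start with {A, B, H}.
B → D applies; add {D} → now {A, B, D, H}.
B → E applies; add {E} → now {A, B, D, E, H}.
No further FD applies.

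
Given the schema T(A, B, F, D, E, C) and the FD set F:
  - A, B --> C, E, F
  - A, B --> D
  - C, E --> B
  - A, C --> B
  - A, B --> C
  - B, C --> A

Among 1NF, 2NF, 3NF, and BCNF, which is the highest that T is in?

BCNF

Candidate keys: {A, B}, {A, C}, {B, C}, {C, E}. Prime attributes: {A, B, C, E}.
The left-hand side of every FD is a superkey, so BCNF is satisfied.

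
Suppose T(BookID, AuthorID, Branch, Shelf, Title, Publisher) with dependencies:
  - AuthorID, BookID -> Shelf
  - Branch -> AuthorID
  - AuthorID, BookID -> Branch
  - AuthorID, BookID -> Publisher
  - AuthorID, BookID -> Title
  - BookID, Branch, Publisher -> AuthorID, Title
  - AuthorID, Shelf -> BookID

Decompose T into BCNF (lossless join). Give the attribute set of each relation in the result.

Candidate keys of the original relation: {AuthorID, BookID}, {AuthorID, Shelf}, {BookID, Branch}, {Branch, Shelf}.
In {AuthorID, BookID, Branch, Publisher, Shelf, Title}, {Branch} is not a superkey ({Branch}⁺ restricted to this set is {AuthorID, Branch}), so split on Branch -> AuthorID into {AuthorID, Branch} and {BookID, Branch, Publisher, Shelf, Title}.
{AuthorID, Branch}: every determinant is a superkey — BCNF.
{BookID, Branch, Publisher, Shelf, Title}: every determinant is a superkey — BCNF.

{AuthorID, Branch}; {BookID, Branch, Publisher, Shelf, Title}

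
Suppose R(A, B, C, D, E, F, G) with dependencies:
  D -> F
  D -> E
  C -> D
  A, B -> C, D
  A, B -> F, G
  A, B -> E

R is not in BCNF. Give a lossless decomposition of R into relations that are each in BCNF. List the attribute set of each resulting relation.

Candidate key of the original relation: {A, B}.
{A, B, C, D, E, F, G}: {D} determines {D, E, F} here but is not a superkey — split on D -> E, F, giving {D, E, F} and {A, B, C, D, G}.
{D, E, F}: every determinant is a superkey — BCNF.
{A, B, C, D, G}: {C} determines {C, D} here but is not a superkey — split on C -> D, giving {C, D} and {A, B, C, G}.
{C, D}: every determinant is a superkey — BCNF.
{A, B, C, G}: every determinant is a superkey — BCNF.

{A, B, C, G}; {C, D}; {D, E, F}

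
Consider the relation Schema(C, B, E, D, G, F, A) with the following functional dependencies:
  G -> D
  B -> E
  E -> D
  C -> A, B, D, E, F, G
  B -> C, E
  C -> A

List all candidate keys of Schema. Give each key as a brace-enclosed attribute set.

{B}, {C}

{B} is a candidate key since {B}⁺ = {A, B, C, D, E, F, G} covers every attribute.
{C} is a candidate key since {C}⁺ = {A, B, C, D, E, F, G} covers every attribute.
These are minimal and exhaustive — every other superkey contains one of them.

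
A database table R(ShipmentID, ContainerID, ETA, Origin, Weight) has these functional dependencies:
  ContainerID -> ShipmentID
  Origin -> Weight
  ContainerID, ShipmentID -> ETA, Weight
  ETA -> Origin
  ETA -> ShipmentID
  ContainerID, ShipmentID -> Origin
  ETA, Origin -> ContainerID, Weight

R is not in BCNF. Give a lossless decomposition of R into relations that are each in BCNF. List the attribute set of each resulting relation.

{ContainerID, ETA, Origin, ShipmentID}; {Origin, Weight}

Candidate keys of the original relation: {ContainerID}, {ETA}.
Within {ContainerID, ETA, Origin, ShipmentID, Weight}: {Origin}⁺ ∩ {ContainerID, ETA, Origin, ShipmentID, Weight} = {Origin, Weight}, not the whole set, so Origin -> Weight violates BCNF; decompose into {Origin, Weight} and {ContainerID, ETA, Origin, ShipmentID}.
{Origin, Weight}: every determinant is a superkey — BCNF.
{ContainerID, ETA, Origin, ShipmentID}: every determinant is a superkey — BCNF.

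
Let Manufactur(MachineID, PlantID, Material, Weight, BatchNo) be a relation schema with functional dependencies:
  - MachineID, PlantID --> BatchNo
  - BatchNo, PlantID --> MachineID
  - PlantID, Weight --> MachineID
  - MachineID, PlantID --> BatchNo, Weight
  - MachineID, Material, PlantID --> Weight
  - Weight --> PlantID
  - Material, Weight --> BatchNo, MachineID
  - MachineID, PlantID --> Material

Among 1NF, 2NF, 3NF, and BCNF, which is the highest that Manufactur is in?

BCNF

Candidate keys: {BatchNo, PlantID}, {MachineID, PlantID}, {Weight}. Prime attributes: {BatchNo, MachineID, PlantID, Weight}.
Each dependency's left side is a superkey — BCNF holds.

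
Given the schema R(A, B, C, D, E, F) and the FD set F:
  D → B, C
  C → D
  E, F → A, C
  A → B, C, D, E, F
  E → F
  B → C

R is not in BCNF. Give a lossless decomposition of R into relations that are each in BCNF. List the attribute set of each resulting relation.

{A, D, E, F}; {B, C, D}

Candidate keys of the original relation: {A}, {E}.
In {A, B, C, D, E, F}, {D} is not a superkey ({D}⁺ restricted to this set is {B, C, D}), so split on D → B, C into {B, C, D} and {A, D, E, F}.
{B, C, D}: every determinant is a superkey — BCNF.
{A, D, E, F}: every determinant is a superkey — BCNF.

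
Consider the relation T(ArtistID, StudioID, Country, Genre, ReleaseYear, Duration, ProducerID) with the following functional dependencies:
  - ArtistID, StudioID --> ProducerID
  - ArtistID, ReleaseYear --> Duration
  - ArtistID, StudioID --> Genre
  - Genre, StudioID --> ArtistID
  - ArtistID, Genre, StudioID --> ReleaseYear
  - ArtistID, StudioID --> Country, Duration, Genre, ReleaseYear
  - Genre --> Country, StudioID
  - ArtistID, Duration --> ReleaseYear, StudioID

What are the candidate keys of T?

Closure of {Genre} is {ArtistID, Country, Duration, Genre, ProducerID, ReleaseYear, StudioID}, the whole schema; {Genre} is a candidate key.
Closure of {ArtistID, Duration} is {ArtistID, Country, Duration, Genre, ProducerID, ReleaseYear, StudioID}, the whole schema; {ArtistID, Duration} is a candidate key.
Closure of {ArtistID, ReleaseYear} is {ArtistID, Country, Duration, Genre, ProducerID, ReleaseYear, StudioID}, the whole schema; {ArtistID, ReleaseYear} is a candidate key.
Closure of {ArtistID, StudioID} is {ArtistID, Country, Duration, Genre, ProducerID, ReleaseYear, StudioID}, the whole schema; {ArtistID, StudioID} is a candidate key.
Any other superkey properly contains one of these, so there are no further candidate keys.

{ArtistID, Duration}, {ArtistID, ReleaseYear}, {ArtistID, StudioID}, {Genre}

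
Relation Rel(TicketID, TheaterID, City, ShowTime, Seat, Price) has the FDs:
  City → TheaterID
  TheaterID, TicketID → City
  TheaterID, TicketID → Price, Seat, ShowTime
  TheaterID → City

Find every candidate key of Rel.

No FD produces {TicketID}, so it must be in every candidate key.
{City, TicketID}⁺ = {City, Price, Seat, ShowTime, TheaterID, TicketID} — all of the relation — so {City, TicketID} is a candidate key.
{TheaterID, TicketID}⁺ = {City, Price, Seat, ShowTime, TheaterID, TicketID} — all of the relation — so {TheaterID, TicketID} is a candidate key.
These are minimal and exhaustive — every other superkey contains one of them.

{City, TicketID}, {TheaterID, TicketID}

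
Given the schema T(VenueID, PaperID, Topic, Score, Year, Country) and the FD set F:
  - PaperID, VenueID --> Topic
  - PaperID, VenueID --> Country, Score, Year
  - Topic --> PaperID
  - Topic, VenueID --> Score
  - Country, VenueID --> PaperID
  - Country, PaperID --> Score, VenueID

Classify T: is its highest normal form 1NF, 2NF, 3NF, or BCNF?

3NF

Candidate keys: {Country, PaperID}, {Country, Topic}, {Country, VenueID}, {PaperID, VenueID}, {Topic, VenueID}. Prime attributes: {Country, PaperID, Topic, VenueID}.
Topic --> PaperID: {Topic}⁺ = {PaperID, Topic}, which is not all of the attributes, so the left side is not a superkey — BCNF is violated.
But every attribute on its right side ({PaperID}) is prime, and the same holds for every other non-superkey FD, so 3NF still holds.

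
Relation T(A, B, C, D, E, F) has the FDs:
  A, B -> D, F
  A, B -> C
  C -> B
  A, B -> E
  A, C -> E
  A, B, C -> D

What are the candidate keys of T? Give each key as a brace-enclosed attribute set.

{A} never appears on the right of any FD, so every key must include it.
Closure of {A, B} is {A, B, C, D, E, F}, the whole schema; {A, B} is a candidate key.
Closure of {A, C} is {A, B, C, D, E, F}, the whole schema; {A, C} is a candidate key.
These are minimal and exhaustive — every other superkey contains one of them.

{A, B}, {A, C}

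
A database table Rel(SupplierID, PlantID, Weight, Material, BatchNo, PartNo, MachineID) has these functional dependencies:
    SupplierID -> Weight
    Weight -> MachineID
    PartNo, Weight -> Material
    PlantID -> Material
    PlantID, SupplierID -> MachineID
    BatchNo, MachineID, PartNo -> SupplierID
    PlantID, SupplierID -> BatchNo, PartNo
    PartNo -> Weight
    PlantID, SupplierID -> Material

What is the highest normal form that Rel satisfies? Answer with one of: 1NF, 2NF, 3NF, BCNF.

Candidate keys: {BatchNo, PartNo, PlantID}, {PlantID, SupplierID}. Prime attributes: {BatchNo, PartNo, PlantID, SupplierID}.
SupplierID -> Weight breaks BCNF: {SupplierID}⁺ = {MachineID, SupplierID, Weight}, so {SupplierID} is not a superkey.
SupplierID -> Weight has non-prime {Weight} on the right and a non-superkey on the left, so 3NF fails.
The proper key subset {PlantID} of {PlantID, SupplierID} determines non-prime {Material}, so the relation is not even in 2NF.

1NF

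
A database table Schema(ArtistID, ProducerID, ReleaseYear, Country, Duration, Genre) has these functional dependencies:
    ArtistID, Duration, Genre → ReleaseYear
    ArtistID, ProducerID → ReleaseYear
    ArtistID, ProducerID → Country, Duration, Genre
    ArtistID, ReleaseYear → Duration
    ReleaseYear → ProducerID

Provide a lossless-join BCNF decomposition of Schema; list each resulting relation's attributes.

Candidate keys of the original relation: {ArtistID, Duration, Genre}, {ArtistID, ProducerID}, {ArtistID, ReleaseYear}.
{ArtistID, Country, Duration, Genre, ProducerID, ReleaseYear}: {ReleaseYear} determines {ProducerID, ReleaseYear} here but is not a superkey — split on ReleaseYear → ProducerID, giving {ProducerID, ReleaseYear} and {ArtistID, Country, Duration, Genre, ReleaseYear}.
{ProducerID, ReleaseYear}: every determinant is a superkey — BCNF.
{ArtistID, Country, Duration, Genre, ReleaseYear}: every determinant is a superkey — BCNF.

{ArtistID, Country, Duration, Genre, ReleaseYear}; {ProducerID, ReleaseYear}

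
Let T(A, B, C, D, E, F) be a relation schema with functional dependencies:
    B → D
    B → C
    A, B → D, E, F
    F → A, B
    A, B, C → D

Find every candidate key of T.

{A, B}, {F}

{F} is a candidate key since {F}⁺ = {A, B, C, D, E, F} covers every attribute.
{A, B} is a candidate key since {A, B}⁺ = {A, B, C, D, E, F} covers every attribute.
No proper subset of any of these is a key, and no other minimal superkey exists.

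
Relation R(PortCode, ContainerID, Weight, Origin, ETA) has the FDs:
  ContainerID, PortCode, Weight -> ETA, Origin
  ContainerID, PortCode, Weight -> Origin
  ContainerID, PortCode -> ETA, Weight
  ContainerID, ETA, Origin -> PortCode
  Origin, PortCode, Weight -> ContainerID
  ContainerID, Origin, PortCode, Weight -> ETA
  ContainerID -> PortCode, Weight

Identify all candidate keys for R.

{ContainerID} is a candidate key since {ContainerID}⁺ = {ContainerID, ETA, Origin, PortCode, Weight} covers every attribute.
{Origin, PortCode, Weight} is a candidate key since {Origin, PortCode, Weight}⁺ = {ContainerID, ETA, Origin, PortCode, Weight} covers every attribute.
No proper subset of any of these is a key, and no other minimal superkey exists.

{ContainerID}, {Origin, PortCode, Weight}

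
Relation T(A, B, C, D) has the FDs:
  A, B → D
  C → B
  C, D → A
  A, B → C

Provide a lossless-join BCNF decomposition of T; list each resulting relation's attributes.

{A, C, D}; {B, C}

Candidate keys of the original relation: {A, B}, {A, C}, {C, D}.
In {A, B, C, D}, {C} is not a superkey ({C}⁺ restricted to this set is {B, C}), so split on C → B into {B, C} and {A, C, D}.
{B, C}: every determinant is a superkey — BCNF.
{A, C, D}: every determinant is a superkey — BCNF.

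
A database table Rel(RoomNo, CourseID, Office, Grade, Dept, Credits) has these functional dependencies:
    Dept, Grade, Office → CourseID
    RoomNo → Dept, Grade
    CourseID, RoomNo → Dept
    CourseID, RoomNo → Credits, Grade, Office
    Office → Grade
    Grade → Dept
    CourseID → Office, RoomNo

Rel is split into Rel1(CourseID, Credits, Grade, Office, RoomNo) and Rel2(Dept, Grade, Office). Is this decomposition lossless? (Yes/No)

Yes

Common attributes: {Grade, Office}; their closure is {CourseID, Credits, Dept, Grade, Office, RoomNo}.
Rel1 is contained in that closure, so Rel1 ∩ Rel2 → Rel1 holds and the join is lossless.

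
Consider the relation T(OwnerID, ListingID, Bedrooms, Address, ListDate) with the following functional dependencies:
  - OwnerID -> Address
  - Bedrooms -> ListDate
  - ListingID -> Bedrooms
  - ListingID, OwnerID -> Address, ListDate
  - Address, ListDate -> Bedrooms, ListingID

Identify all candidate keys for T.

{Bedrooms, OwnerID}, {ListDate, OwnerID}, {ListingID, OwnerID}

Attributes never on any right-hand side: {OwnerID} — every candidate key must contain it.
Closure of {Bedrooms, OwnerID} is {Address, Bedrooms, ListDate, ListingID, OwnerID}, the whole schema; {Bedrooms, OwnerID} is a candidate key.
Closure of {ListDate, OwnerID} is {Address, Bedrooms, ListDate, ListingID, OwnerID}, the whole schema; {ListDate, OwnerID} is a candidate key.
Closure of {ListingID, OwnerID} is {Address, Bedrooms, ListDate, ListingID, OwnerID}, the whole schema; {ListingID, OwnerID} is a candidate key.
These are minimal and exhaustive — every other superkey contains one of them.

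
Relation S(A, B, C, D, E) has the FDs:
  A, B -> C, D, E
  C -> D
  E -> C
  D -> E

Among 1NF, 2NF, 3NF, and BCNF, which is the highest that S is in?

Candidate key: {A, B}. Prime attributes: {A, B}.
C -> D: {C}⁺ = {C, D, E}, which is not all of the attributes, so the left side is not a superkey — BCNF is violated.
C -> D determines the non-prime attribute {D} from a non-superkey — 3NF is violated.
No proper subset of a key has a non-prime attribute in its closure, so there is no partial dependency; 2NF holds.

2NF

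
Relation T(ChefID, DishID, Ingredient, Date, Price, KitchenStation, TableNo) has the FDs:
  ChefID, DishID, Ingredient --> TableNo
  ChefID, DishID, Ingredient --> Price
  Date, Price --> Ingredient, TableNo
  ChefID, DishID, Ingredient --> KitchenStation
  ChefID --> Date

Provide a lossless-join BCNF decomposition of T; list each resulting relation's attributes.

{ChefID, Date}; {ChefID, DishID, KitchenStation, Price}; {Date, Ingredient, Price, TableNo}

Candidate keys of the original relation: {ChefID, DishID, Ingredient}, {ChefID, DishID, Price}.
In {ChefID, Date, DishID, Ingredient, KitchenStation, Price, TableNo}, {Date, Price} is not a superkey ({Date, Price}⁺ restricted to this set is {Date, Ingredient, Price, TableNo}), so split on Date, Price --> Ingredient, TableNo into {Date, Ingredient, Price, TableNo} and {ChefID, Date, DishID, KitchenStation, Price}.
{Date, Ingredient, Price, TableNo} has no BCNF violation.
In {ChefID, Date, DishID, KitchenStation, Price}, {ChefID} is not a superkey ({ChefID}⁺ restricted to this set is {ChefID, Date}), so split on ChefID --> Date into {ChefID, Date} and {ChefID, DishID, KitchenStation, Price}.
{ChefID, Date} has no BCNF violation.
{ChefID, DishID, KitchenStation, Price} has no BCNF violation.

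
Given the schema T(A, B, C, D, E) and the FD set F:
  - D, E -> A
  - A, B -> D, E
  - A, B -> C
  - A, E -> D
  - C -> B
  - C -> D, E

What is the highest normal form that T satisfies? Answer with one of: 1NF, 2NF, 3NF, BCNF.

3NF

Candidate keys: {A, B}, {B, D, E}, {C}. Prime attributes: {A, B, C, D, E}.
D, E -> A: {D, E}⁺ = {A, D, E}, which is not all of the attributes, so the left side is not a superkey — BCNF is violated.
Its right-hand attributes {A} are all prime, as are those of every other non-superkey FD — the relation is in 3NF.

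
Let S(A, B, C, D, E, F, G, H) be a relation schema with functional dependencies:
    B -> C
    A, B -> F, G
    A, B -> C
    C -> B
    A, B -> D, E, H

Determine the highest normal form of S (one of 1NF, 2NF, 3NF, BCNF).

3NF

Candidate keys: {A, B}, {A, C}. Prime attributes: {A, B, C}.
B -> C: {B}⁺ = {B, C}, which is not all of the attributes, so the left side is not a superkey — BCNF is violated.
Its right-hand attributes {C} are all prime, as are those of every other non-superkey FD — the relation is in 3NF.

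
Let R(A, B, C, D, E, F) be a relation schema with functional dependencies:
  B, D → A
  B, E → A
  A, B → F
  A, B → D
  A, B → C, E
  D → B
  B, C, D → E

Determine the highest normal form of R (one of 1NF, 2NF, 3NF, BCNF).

BCNF

Candidate keys: {A, B}, {B, E}, {D}. Prime attributes: {A, B, D, E}.
Every FD has a superkey on the left, so the relation is in BCNF.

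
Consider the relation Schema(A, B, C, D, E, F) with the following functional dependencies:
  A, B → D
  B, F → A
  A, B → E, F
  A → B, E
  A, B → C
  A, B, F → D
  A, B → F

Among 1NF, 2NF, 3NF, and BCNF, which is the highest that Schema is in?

Candidate keys: {A}, {B, F}. Prime attributes: {A, B, F}.
Every FD has a superkey on the left, so the relation is in BCNF.

BCNF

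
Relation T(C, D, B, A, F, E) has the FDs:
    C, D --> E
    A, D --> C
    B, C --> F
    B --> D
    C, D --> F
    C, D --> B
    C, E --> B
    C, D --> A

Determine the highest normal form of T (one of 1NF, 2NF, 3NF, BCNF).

Candidate keys: {A, B}, {A, D}, {B, C}, {C, D}, {C, E}. Prime attributes: {A, B, C, D, E}.
B --> D breaks BCNF: {B}⁺ = {B, D}, so {B} is not a superkey.
But every attribute on its right side ({D}) is prime, and the same holds for every other non-superkey FD, so 3NF still holds.

3NF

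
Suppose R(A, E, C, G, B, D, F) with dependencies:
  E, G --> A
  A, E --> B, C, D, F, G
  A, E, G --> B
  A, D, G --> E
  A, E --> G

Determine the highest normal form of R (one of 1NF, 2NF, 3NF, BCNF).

BCNF

Candidate keys: {A, D, G}, {A, E}, {E, G}. Prime attributes: {A, D, E, G}.
The left-hand side of every FD is a superkey, so BCNF is satisfied.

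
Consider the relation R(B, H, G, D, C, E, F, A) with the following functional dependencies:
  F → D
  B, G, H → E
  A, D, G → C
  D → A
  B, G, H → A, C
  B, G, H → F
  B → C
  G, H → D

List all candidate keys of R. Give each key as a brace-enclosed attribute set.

No FD produces {B, G, H}, so they must be in every candidate key.
{B, G, H}⁺ = {A, B, C, D, E, F, G, H}, which is every attribute, so {B, G, H} is a candidate key.
No smaller or unrelated set reaches every attribute, so there are no other keys.

{B, G, H}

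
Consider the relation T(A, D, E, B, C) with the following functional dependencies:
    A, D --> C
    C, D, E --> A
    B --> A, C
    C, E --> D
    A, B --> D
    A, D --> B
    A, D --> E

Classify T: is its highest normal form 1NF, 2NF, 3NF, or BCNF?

BCNF

Candidate keys: {A, D}, {B}, {C, E}. Prime attributes: {A, B, C, D, E}.
Every FD has a superkey on the left, so the relation is in BCNF.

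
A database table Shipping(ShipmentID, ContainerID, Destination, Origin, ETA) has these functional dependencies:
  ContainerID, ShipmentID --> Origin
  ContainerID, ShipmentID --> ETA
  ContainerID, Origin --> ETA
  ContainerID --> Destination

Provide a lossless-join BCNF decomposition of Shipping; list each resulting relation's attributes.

{ContainerID, Destination}; {ContainerID, ETA, Origin}; {ContainerID, Origin, ShipmentID}

Candidate key of the original relation: {ContainerID, ShipmentID}.
{ContainerID, Destination, ETA, Origin, ShipmentID}: {ContainerID, Origin} determines {ContainerID, Destination, ETA, Origin} here but is not a superkey — split on ContainerID, Origin --> Destination, ETA, giving {ContainerID, Destination, ETA, Origin} and {ContainerID, Origin, ShipmentID}.
{ContainerID, Destination, ETA, Origin}: {ContainerID} determines {ContainerID, Destination} here but is not a superkey — split on ContainerID --> Destination, giving {ContainerID, Destination} and {ContainerID, ETA, Origin}.
{ContainerID, Destination}: every determinant is a superkey — BCNF.
{ContainerID, ETA, Origin}: every determinant is a superkey — BCNF.
{ContainerID, Origin, ShipmentID}: every determinant is a superkey — BCNF.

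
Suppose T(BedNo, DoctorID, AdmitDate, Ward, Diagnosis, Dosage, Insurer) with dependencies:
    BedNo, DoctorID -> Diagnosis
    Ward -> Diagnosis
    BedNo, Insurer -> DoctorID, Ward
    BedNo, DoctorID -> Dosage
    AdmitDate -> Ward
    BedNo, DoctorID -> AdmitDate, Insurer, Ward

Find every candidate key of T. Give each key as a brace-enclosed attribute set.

{BedNo} never appears on the right of any FD, so every key must include it.
{BedNo, DoctorID}⁺ = {AdmitDate, BedNo, Diagnosis, DoctorID, Dosage, Insurer, Ward} — all of the relation — so {BedNo, DoctorID} is a candidate key.
{BedNo, Insurer}⁺ = {AdmitDate, BedNo, Diagnosis, DoctorID, Dosage, Insurer, Ward} — all of the relation — so {BedNo, Insurer} is a candidate key.
These are minimal and exhaustive — every other superkey contains one of them.

{BedNo, DoctorID}, {BedNo, Insurer}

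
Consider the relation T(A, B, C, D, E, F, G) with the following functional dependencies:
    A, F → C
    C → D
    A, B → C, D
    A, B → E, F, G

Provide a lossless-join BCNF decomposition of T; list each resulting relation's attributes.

{A, B, E, F, G}; {A, C, F}; {C, D}

Candidate key of the original relation: {A, B}.
{A, B, C, D, E, F, G}: {A, F} determines {A, C, D, F} here but is not a superkey — split on A, F → C, D, giving {A, C, D, F} and {A, B, E, F, G}.
{A, C, D, F}: {C} determines {C, D} here but is not a superkey — split on C → D, giving {C, D} and {A, C, F}.
{C, D}: every determinant is a superkey — BCNF.
{A, C, F}: every determinant is a superkey — BCNF.
{A, B, E, F, G}: every determinant is a superkey — BCNF.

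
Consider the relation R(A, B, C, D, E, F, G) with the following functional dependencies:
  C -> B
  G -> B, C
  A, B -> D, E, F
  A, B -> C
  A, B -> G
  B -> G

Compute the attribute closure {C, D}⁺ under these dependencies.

{B, C, D, G}

Start with {C, D}.
C -> B applies; add {B} → now {B, C, D}.
B -> G applies; add {G} → now {B, C, D, G}.
No further FD applies.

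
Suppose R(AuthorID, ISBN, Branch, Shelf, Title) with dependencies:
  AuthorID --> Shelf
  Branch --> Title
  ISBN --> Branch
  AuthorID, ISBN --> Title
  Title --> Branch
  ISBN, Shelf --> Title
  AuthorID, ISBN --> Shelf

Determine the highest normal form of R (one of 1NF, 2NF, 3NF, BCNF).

1NF

Candidate key: {AuthorID, ISBN}. Prime attributes: {AuthorID, ISBN}.
For AuthorID --> Shelf we have {AuthorID}⁺ = {AuthorID, Shelf}; {AuthorID} is not a superkey, so BCNF fails.
Because {Shelf} is non-prime and the left side of AuthorID --> Shelf is not a superkey, the relation is not in 3NF.
Since {AuthorID} ⊂ {AuthorID, ISBN} and {AuthorID}⁺ ⊇ {Shelf} with {Shelf} non-prime, there is a partial dependency; 2NF fails.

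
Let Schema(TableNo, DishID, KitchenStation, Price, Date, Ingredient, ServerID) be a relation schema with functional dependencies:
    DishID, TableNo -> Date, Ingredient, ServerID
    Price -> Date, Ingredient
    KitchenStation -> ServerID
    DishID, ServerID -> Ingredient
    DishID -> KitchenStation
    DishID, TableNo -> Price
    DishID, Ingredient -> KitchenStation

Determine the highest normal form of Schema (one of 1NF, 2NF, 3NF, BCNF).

Candidate key: {DishID, TableNo}. Prime attributes: {DishID, TableNo}.
Price -> Date, Ingredient breaks BCNF: {Price}⁺ = {Date, Ingredient, Price}, so {Price} is not a superkey.
Price -> Date, Ingredient determines the non-prime attributes {Date, Ingredient} from a non-superkey — 3NF is violated.
Since {DishID} ⊂ {DishID, TableNo} and {DishID}⁺ ⊇ {Ingredient, KitchenStation, ServerID} with {Ingredient, KitchenStation, ServerID} non-prime, there is a partial dependency; 2NF fails.

1NF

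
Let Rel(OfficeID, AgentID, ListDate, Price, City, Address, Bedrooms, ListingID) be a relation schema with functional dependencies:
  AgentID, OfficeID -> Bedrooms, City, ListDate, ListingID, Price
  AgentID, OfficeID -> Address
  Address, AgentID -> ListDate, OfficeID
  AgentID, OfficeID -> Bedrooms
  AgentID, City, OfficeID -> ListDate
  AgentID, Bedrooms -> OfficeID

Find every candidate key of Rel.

Attributes never on any right-hand side: {AgentID} — every candidate key must contain it.
{Address, AgentID} is a candidate key since {Address, AgentID}⁺ = {Address, AgentID, Bedrooms, City, ListDate, ListingID, OfficeID, Price} covers every attribute.
{AgentID, Bedrooms} is a candidate key since {AgentID, Bedrooms}⁺ = {Address, AgentID, Bedrooms, City, ListDate, ListingID, OfficeID, Price} covers every attribute.
{AgentID, OfficeID} is a candidate key since {AgentID, OfficeID}⁺ = {Address, AgentID, Bedrooms, City, ListDate, ListingID, OfficeID, Price} covers every attribute.
Any other superkey properly contains one of these, so there are no further candidate keys.

{Address, AgentID}, {AgentID, Bedrooms}, {AgentID, OfficeID}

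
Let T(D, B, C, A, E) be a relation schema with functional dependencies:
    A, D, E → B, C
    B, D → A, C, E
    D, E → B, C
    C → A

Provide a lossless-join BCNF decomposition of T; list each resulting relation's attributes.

Candidate keys of the original relation: {B, D}, {D, E}.
{A, B, C, D, E}: {C} determines {A, C} here but is not a superkey — split on C → A, giving {A, C} and {B, C, D, E}.
{A, C}: every determinant is a superkey — BCNF.
{B, C, D, E}: every determinant is a superkey — BCNF.

{A, C}; {B, C, D, E}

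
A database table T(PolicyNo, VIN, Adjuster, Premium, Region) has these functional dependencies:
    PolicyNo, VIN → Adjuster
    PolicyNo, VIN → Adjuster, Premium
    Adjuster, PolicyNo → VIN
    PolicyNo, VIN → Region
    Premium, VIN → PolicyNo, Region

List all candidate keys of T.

Closure of {Adjuster, PolicyNo} is {Adjuster, PolicyNo, Premium, Region, VIN}, the whole schema; {Adjuster, PolicyNo} is a candidate key.
Closure of {PolicyNo, VIN} is {Adjuster, PolicyNo, Premium, Region, VIN}, the whole schema; {PolicyNo, VIN} is a candidate key.
Closure of {Premium, VIN} is {Adjuster, PolicyNo, Premium, Region, VIN}, the whole schema; {Premium, VIN} is a candidate key.
Any other superkey properly contains one of these, so there are no further candidate keys.

{Adjuster, PolicyNo}, {PolicyNo, VIN}, {Premium, VIN}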